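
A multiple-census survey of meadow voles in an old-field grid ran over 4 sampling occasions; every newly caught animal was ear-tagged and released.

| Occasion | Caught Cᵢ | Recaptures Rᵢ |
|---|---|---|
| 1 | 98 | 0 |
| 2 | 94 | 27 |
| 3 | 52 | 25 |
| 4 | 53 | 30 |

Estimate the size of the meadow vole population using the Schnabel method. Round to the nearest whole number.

Marked at large before each occasion: Mᵢ = Σⱼ<ᵢ (Cⱼ − Rⱼ) → M1=0, M2=98, M3=165, M4=192
Σ MᵢCᵢ = 0·98 + 98·94 + 165·52 + 192·53 = 0 + 9212 + 8580 + 10176 = 27968
Σ Rᵢ = 0 + 27 + 25 + 30 = 82
N̂ = 27968 / 82 ≈ 341.1 → 341

N ≈ 341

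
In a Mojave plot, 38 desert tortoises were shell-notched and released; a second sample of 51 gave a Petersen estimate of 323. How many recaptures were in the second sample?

R = 6

From N = M·C/R: R = M·C / N = 38·51 / 323 = 1938 / 323 = 6.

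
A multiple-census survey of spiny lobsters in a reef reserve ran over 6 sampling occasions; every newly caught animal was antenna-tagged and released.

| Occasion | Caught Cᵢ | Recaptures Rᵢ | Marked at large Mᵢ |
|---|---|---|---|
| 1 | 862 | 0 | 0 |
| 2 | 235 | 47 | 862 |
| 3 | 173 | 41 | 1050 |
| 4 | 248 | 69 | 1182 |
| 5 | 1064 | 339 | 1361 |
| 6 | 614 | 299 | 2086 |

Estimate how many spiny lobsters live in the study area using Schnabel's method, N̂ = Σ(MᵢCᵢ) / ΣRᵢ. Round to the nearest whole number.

Σ MᵢCᵢ = 0·862 + 862·235 + 1050·173 + 1182·248 + 1361·1064 + 2086·614 = 0 + 202570 + 181650 + 293136 + 1448104 + 1280804 = 3406264
Σ Rᵢ = 0 + 47 + 41 + 69 + 339 + 299 = 795
N̂ = 3406264 / 795 ≈ 4284.6 → 4285

N ≈ 4285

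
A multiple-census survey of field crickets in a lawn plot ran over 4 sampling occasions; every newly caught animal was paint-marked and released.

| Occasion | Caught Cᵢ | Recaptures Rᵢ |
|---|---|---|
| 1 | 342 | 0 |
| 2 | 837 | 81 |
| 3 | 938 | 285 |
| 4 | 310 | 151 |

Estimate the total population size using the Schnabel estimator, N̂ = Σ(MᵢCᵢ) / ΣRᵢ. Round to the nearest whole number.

Marked at large before each occasion: Mᵢ = Σⱼ<ᵢ (Cⱼ − Rⱼ) → M1=0, M2=342, M3=1098, M4=1751
Σ MᵢCᵢ = 0·342 + 342·837 + 1098·938 + 1751·310 = 0 + 286254 + 1029924 + 542810 = 1858988
Σ Rᵢ = 0 + 81 + 285 + 151 = 517
N̂ = 1858988 / 517 ≈ 3595.7 → 3596

N ≈ 3596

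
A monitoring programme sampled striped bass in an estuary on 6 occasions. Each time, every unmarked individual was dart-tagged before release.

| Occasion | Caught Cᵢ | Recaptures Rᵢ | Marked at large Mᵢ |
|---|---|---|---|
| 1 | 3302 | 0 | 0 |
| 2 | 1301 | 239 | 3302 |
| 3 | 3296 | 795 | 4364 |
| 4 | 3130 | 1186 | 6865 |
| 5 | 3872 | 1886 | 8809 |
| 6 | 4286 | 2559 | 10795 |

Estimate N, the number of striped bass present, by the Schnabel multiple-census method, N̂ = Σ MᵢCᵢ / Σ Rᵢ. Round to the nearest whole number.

Σ MᵢCᵢ = 0·3302 + 3302·1301 + 4364·3296 + 6865·3130 + 8809·3872 + 10795·4286 = 0 + 4295902 + 14383744 + 21487450 + 34108448 + 46267370 = 120542914
Σ Rᵢ = 0 + 239 + 795 + 1186 + 1886 + 2559 = 6665
N̂ = 120542914 / 6665 ≈ 18086.0 → 18086

N ≈ 18,086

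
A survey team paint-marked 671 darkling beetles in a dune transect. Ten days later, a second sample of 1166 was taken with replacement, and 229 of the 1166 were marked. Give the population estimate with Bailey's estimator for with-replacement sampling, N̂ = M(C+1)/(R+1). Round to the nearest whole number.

N̂ = 671·(1166+1)/(229+1) = 671·1167/230 = 783057/230 ≈ 3404.6 → 3405

N ≈ 3405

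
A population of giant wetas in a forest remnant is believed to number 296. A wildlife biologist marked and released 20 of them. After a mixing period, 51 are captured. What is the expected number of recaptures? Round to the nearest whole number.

expected recaptures ≈ 3

The marked fraction of the population is 20/296, so in a sample of 51 expect C·(M/N) marked.
E[R] = 20 × 51 / 296 = 1020 / 296 ≈ 3.4 → 3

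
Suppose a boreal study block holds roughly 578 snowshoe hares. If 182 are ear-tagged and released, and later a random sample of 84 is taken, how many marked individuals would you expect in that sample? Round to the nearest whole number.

expected recaptures ≈ 26

The marked fraction of the population is 182/578, so in a sample of 84 expect C·(M/N) marked.
E[R] = 182 × 84 / 578 = 15288 / 578 ≈ 26.4 → 26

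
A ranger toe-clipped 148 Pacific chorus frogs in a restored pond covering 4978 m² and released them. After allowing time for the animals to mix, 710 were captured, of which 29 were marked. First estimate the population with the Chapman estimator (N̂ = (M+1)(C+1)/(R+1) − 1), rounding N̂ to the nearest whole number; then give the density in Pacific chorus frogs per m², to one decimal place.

N̂ = 149·711/30 − 1 = 105939/30 − 1 ≈ 3530.3 → 3530
Density = N̂ / area = 3530 / 4978 ≈ 0.71 → 0.7 per m²

density ≈ 0.7 Pacific chorus frogs per m²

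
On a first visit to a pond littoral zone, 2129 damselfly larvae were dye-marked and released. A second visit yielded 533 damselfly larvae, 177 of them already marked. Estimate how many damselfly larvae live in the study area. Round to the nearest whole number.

N = (2129 × 533) / 177 = 1134757 / 177 ≈ 6411.1 → 6411

N ≈ 6411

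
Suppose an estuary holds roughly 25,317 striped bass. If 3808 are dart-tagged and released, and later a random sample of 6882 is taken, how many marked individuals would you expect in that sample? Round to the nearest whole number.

The marked fraction of the population is 3808/25317, so in a sample of 6882 expect C·(M/N) marked.
E[R] = 3808 × 6882 / 25317 = 26206656 / 25317 ≈ 1035.1 → 1035

expected recaptures ≈ 1035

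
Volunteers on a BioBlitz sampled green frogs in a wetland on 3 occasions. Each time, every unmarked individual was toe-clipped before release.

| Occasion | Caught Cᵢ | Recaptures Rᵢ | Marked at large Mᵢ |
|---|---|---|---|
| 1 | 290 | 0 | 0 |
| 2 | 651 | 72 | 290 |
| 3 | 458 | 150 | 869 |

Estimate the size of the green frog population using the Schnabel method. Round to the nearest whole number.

N ≈ 2643

Σ MᵢCᵢ = 0·290 + 290·651 + 869·458 = 0 + 188790 + 398002 = 586792
Σ Rᵢ = 0 + 72 + 150 = 222
N̂ = 586792 / 222 ≈ 2643.2 → 2643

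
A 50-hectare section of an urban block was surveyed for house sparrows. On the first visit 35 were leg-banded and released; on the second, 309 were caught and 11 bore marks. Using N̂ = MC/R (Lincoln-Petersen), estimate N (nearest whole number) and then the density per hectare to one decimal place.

N̂ = 35·309/11 = 10815/11 ≈ 983.2 → 983
Density = N̂ / area = 983 / 50 ≈ 19.66 → 19.7 per hectare

density ≈ 19.7 house sparrows per hectare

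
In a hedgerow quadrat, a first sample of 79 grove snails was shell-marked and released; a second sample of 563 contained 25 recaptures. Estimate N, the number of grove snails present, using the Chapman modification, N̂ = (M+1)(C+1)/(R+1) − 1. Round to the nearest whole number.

N̂ = (79+1)(563+1)/(25+1) − 1 = 80·564/26 − 1
= 45120/26 − 1 ≈ 1735.4 − 1 ≈ 1734.4 → 1734

N ≈ 1734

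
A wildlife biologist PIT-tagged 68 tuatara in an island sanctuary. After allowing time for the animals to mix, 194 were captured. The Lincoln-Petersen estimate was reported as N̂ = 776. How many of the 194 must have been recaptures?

R = 17

From N = M·C/R: R = M·C / N = 68·194 / 776 = 13192 / 776 = 17.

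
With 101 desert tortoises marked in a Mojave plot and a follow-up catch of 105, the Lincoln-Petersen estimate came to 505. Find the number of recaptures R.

R = 21

From N = M·C/R: R = M·C / N = 101·105 / 505 = 10605 / 505 = 21.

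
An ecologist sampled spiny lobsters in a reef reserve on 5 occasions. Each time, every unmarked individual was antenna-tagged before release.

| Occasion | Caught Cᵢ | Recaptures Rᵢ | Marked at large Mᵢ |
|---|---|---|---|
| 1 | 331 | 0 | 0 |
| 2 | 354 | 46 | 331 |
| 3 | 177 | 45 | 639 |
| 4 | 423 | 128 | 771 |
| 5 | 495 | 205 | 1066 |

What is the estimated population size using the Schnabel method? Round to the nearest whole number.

Σ MᵢCᵢ = 0·331 + 331·354 + 639·177 + 771·423 + 1066·495 = 0 + 117174 + 113103 + 326133 + 527670 = 1084080
Σ Rᵢ = 0 + 46 + 45 + 128 + 205 = 424
N̂ = 1084080 / 424 ≈ 2556.8 → 2557

N ≈ 2557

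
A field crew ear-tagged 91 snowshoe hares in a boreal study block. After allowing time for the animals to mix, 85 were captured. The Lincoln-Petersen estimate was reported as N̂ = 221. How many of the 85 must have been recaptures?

From N = M·C/R: R = M·C / N = 91·85 / 221 = 7735 / 221 = 35.

R = 35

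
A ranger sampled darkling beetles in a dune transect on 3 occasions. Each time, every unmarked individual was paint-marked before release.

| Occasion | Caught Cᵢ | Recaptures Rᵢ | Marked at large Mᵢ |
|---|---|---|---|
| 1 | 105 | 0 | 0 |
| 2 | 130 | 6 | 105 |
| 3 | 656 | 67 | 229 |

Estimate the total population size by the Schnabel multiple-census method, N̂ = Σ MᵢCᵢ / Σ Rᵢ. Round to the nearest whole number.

Σ MᵢCᵢ = 0·105 + 105·130 + 229·656 = 0 + 13650 + 150224 = 163874
Σ Rᵢ = 0 + 6 + 67 = 73
N̂ = 163874 / 73 ≈ 2244.8 → 2245

N ≈ 2245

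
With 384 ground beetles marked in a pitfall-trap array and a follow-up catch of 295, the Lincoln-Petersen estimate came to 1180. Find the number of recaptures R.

R = 96

From N = M·C/R: R = M·C / N = 384·295 / 1180 = 113280 / 1180 = 96.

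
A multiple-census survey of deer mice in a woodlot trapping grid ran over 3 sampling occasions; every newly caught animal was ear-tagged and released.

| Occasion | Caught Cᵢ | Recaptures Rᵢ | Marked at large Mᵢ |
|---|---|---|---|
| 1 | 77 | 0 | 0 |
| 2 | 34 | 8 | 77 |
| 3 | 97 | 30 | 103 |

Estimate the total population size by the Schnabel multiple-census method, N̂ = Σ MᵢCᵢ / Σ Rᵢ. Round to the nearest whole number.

Σ MᵢCᵢ = 0·77 + 77·34 + 103·97 = 0 + 2618 + 9991 = 12609
Σ Rᵢ = 0 + 8 + 30 = 38
N̂ = 12609 / 38 ≈ 331.8 → 332

N ≈ 332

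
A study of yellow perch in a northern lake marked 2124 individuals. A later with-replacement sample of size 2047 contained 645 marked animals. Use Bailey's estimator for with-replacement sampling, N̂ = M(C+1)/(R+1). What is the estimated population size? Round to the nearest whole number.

N̂ = 2124·(2047+1)/(645+1) = 2124·2048/646 = 4349952/646 ≈ 6733.7 → 6734

N ≈ 6734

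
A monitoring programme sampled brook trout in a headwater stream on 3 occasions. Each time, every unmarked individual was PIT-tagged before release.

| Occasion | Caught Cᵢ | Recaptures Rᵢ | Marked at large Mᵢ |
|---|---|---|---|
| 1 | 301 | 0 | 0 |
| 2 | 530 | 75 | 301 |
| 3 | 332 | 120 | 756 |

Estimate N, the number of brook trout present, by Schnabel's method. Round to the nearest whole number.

N ≈ 2105

Σ MᵢCᵢ = 0·301 + 301·530 + 756·332 = 0 + 159530 + 250992 = 410522
Σ Rᵢ = 0 + 75 + 120 = 195
N̂ = 410522 / 195 ≈ 2105.2 → 2105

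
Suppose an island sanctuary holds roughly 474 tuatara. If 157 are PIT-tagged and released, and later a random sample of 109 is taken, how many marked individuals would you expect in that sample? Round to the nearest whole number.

Expected recaptures E[R] = M·C / N.
E[R] = 157 × 109 / 474 = 17113 / 474 ≈ 36.1 → 36

expected recaptures ≈ 36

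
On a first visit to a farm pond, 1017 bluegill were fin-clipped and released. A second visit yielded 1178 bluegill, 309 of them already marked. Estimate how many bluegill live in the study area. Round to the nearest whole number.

N ≈ 3877

N = (1017 × 1178) / 309 = 1198026 / 309 ≈ 3877.1 → 3877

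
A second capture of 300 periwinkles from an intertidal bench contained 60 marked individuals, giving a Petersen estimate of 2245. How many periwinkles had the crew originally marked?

M = 449

From N = M·C/R: M = N·R / C = 2245·60 / 300 = 134700 / 300 = 449.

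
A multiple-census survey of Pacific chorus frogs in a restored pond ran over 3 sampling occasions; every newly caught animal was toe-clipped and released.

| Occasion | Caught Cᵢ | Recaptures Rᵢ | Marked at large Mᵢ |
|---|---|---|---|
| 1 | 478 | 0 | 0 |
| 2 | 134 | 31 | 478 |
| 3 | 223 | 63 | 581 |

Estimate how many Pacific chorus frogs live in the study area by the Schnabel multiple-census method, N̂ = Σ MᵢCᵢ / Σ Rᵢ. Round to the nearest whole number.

Σ MᵢCᵢ = 0·478 + 478·134 + 581·223 = 0 + 64052 + 129563 = 193615
Σ Rᵢ = 0 + 31 + 63 = 94
N̂ = 193615 / 94 ≈ 2059.7 → 2060

N ≈ 2060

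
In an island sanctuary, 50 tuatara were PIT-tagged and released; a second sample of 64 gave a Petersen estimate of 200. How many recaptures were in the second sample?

R = 16

From N = M·C/R: R = M·C / N = 50·64 / 200 = 3200 / 200 = 16.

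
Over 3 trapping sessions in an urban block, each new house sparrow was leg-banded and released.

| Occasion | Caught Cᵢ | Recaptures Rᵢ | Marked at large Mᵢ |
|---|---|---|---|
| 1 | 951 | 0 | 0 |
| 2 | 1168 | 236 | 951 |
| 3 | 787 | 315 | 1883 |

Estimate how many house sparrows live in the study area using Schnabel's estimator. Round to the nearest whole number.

N ≈ 4705

Σ MᵢCᵢ = 0·951 + 951·1168 + 1883·787 = 0 + 1110768 + 1481921 = 2592689
Σ Rᵢ = 0 + 236 + 315 = 551
N̂ = 2592689 / 551 ≈ 4705.4 → 4705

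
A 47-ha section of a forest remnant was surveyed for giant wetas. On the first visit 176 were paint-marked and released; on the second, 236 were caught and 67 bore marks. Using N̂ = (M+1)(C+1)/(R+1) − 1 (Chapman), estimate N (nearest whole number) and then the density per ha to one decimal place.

N̂ = 177·237/68 − 1 = 41949/68 − 1 ≈ 615.9 → 616
Density = N̂ / area = 616 / 47 ≈ 13.11 → 13.1 per ha

density ≈ 13.1 giant wetas per ha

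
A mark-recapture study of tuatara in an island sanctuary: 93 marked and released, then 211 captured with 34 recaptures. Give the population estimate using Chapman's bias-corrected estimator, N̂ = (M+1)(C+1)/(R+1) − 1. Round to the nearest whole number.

N ≈ 568

N̂ = (93+1)(211+1)/(34+1) − 1 = 94·212/35 − 1
= 19928/35 − 1 ≈ 569.4 − 1 ≈ 568.4 → 568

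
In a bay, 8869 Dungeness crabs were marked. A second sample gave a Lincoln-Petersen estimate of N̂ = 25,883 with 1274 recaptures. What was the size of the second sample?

C = 3718

From N = M·C/R: C = N·R / M = 25883·1274 / 8869 = 32974942 / 8869 = 3718.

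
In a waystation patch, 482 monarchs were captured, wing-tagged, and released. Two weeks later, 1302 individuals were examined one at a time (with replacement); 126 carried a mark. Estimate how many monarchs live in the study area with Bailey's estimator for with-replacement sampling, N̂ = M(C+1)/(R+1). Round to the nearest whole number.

N ≈ 4945

N̂ = 482·(1302+1)/(126+1) = 482·1303/127 = 628046/127 ≈ 4945.2 → 4945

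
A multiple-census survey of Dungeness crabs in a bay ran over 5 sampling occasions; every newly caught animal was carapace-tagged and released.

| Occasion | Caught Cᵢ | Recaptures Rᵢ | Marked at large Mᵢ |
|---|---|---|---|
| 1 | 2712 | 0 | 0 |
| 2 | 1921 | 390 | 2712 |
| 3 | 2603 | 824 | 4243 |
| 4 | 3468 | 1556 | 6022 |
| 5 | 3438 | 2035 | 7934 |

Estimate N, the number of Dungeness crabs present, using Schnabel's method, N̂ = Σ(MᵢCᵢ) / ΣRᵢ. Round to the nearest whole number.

Σ MᵢCᵢ = 0·2712 + 2712·1921 + 4243·2603 + 6022·3468 + 7934·3438 = 0 + 5209752 + 11044529 + 20884296 + 27277092 = 64415669
Σ Rᵢ = 0 + 390 + 824 + 1556 + 2035 = 4805
N̂ = 64415669 / 4805 ≈ 13406.0 → 13406

N ≈ 13,406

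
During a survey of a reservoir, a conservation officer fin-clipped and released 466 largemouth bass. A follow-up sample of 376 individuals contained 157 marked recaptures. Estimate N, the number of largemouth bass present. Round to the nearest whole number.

N ≈ 1116

N = (466 × 376) / 157 = 175216 / 157 ≈ 1116.0 → 1116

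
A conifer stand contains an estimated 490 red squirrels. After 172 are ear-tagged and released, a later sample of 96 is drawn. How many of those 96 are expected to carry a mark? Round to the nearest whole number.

Expected recaptures E[R] = M·C / N.
E[R] = 172 × 96 / 490 = 16512 / 490 ≈ 33.7 → 34

expected recaptures ≈ 34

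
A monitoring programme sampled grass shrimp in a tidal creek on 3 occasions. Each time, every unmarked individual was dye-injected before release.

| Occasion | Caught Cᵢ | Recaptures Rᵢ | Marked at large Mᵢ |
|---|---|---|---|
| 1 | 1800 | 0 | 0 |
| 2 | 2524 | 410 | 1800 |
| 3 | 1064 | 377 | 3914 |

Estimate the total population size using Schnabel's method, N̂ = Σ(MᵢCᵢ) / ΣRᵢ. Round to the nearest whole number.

Σ MᵢCᵢ = 0·1800 + 1800·2524 + 3914·1064 = 0 + 4543200 + 4164496 = 8707696
Σ Rᵢ = 0 + 410 + 377 = 787
N̂ = 8707696 / 787 ≈ 11064.4 → 11064

N ≈ 11,064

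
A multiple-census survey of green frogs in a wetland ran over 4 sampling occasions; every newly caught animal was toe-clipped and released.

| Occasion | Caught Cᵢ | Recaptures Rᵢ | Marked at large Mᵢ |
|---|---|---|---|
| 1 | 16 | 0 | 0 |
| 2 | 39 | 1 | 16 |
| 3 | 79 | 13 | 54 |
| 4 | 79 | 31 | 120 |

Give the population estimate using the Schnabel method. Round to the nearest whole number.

N ≈ 319

Σ MᵢCᵢ = 0·16 + 16·39 + 54·79 + 120·79 = 0 + 624 + 4266 + 9480 = 14370
Σ Rᵢ = 0 + 1 + 13 + 31 = 45
N̂ = 14370 / 45 ≈ 319.3 → 319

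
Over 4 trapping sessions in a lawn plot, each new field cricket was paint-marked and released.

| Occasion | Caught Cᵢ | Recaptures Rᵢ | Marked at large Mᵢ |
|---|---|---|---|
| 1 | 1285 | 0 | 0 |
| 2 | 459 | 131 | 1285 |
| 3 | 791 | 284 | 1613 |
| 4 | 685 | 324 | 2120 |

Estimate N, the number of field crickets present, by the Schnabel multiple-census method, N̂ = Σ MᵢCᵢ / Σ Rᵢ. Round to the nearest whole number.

Σ MᵢCᵢ = 0·1285 + 1285·459 + 1613·791 + 2120·685 = 0 + 589815 + 1275883 + 1452200 = 3317898
Σ Rᵢ = 0 + 131 + 284 + 324 = 739
N̂ = 3317898 / 739 ≈ 4489.7 → 4490

N ≈ 4490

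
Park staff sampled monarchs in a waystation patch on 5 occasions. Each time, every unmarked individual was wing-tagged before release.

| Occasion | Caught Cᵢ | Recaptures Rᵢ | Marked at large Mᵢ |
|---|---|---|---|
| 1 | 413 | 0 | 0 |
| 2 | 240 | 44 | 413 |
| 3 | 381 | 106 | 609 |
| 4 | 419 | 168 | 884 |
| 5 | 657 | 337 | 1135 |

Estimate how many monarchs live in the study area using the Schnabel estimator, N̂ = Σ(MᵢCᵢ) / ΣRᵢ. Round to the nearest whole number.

N ≈ 2210

Σ MᵢCᵢ = 0·413 + 413·240 + 609·381 + 884·419 + 1135·657 = 0 + 99120 + 232029 + 370396 + 745695 = 1447240
Σ Rᵢ = 0 + 44 + 106 + 168 + 337 = 655
N̂ = 1447240 / 655 ≈ 2209.5 → 2210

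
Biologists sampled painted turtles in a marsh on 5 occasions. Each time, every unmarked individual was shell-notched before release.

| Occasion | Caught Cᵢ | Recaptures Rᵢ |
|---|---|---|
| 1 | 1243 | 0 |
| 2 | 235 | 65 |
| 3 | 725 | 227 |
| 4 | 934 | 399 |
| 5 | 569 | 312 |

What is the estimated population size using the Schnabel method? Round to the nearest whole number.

N ≈ 4480

Marked at large before each occasion: Mᵢ = Σⱼ<ᵢ (Cⱼ − Rⱼ) → M1=0, M2=1243, M3=1413, M4=1911, M5=2446
Σ MᵢCᵢ = 0·1243 + 1243·235 + 1413·725 + 1911·934 + 2446·569 = 0 + 292105 + 1024425 + 1784874 + 1391774 = 4493178
Σ Rᵢ = 0 + 65 + 227 + 399 + 312 = 1003
N̂ = 4493178 / 1003 ≈ 4479.7 → 4480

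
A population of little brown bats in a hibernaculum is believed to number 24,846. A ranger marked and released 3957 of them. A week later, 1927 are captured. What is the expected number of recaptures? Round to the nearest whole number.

Expected recaptures E[R] = M·C / N.
E[R] = 3957 × 1927 / 24846 = 7625139 / 24846 ≈ 306.9 → 307

expected recaptures ≈ 307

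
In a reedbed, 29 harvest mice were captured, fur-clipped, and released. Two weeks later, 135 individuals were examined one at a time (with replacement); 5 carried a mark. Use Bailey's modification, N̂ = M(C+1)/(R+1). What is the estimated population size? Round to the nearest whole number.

N̂ = 29·(135+1)/(5+1) = 29·136/6 = 3944/6 ≈ 657.3 → 657

N ≈ 657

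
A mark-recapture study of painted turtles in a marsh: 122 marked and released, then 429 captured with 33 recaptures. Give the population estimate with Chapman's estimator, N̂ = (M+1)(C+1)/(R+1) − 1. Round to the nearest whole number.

N̂ = (122+1)(429+1)/(33+1) − 1 = 123·430/34 − 1
= 52890/34 − 1 ≈ 1555.6 − 1 ≈ 1554.6 → 1555

N ≈ 1555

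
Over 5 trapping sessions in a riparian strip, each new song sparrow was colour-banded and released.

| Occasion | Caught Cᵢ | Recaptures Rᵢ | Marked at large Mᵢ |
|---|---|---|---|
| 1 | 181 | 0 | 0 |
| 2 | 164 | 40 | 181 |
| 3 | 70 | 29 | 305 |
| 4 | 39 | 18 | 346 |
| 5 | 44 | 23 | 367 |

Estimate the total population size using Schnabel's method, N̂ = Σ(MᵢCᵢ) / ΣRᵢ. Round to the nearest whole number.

N ≈ 733

Σ MᵢCᵢ = 0·181 + 181·164 + 305·70 + 346·39 + 367·44 = 0 + 29684 + 21350 + 13494 + 16148 = 80676
Σ Rᵢ = 0 + 40 + 29 + 18 + 23 = 110
N̂ = 80676 / 110 ≈ 733.4 → 733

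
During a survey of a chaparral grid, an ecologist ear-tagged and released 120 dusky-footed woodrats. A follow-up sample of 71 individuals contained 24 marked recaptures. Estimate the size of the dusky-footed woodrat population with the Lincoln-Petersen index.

N = 355

N = (120 × 71) / 24 = 8520 / 24 = 355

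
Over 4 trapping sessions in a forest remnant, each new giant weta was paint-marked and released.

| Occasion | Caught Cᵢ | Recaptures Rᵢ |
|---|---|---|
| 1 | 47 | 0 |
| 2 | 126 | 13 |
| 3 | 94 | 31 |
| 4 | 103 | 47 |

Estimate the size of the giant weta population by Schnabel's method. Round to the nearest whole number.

Marked at large before each occasion: Mᵢ = Σⱼ<ᵢ (Cⱼ − Rⱼ) → M1=0, M2=47, M3=160, M4=223
Σ MᵢCᵢ = 0·47 + 47·126 + 160·94 + 223·103 = 0 + 5922 + 15040 + 22969 = 43931
Σ Rᵢ = 0 + 13 + 31 + 47 = 91
N̂ = 43931 / 91 ≈ 482.8 → 483

N ≈ 483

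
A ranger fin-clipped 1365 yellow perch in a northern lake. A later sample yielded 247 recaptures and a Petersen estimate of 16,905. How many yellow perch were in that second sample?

C = 3059

From N = M·C/R: C = N·R / M = 16905·247 / 1365 = 4175535 / 1365 = 3059.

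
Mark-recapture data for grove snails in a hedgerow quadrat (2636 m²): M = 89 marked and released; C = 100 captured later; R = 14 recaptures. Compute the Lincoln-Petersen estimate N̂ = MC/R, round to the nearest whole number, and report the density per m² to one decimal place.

N̂ = 89·100/14 = 8900/14 ≈ 635.7 → 636
Density = N̂ / area = 636 / 2636 ≈ 0.24 → 0.2 per m²

density ≈ 0.2 grove snails per m²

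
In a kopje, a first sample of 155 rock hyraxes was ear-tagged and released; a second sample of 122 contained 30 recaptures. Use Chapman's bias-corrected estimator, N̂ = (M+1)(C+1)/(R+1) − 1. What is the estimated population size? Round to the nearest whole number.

N̂ = (155+1)(122+1)/(30+1) − 1 = 156·123/31 − 1
= 19188/31 − 1 ≈ 619.0 − 1 ≈ 618.0 → 618

N ≈ 618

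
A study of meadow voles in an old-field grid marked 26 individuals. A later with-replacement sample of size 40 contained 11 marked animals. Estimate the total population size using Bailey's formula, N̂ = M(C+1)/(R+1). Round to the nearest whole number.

N ≈ 89

N̂ = 26·(40+1)/(11+1) = 26·41/12 = 1066/12 ≈ 88.8 → 89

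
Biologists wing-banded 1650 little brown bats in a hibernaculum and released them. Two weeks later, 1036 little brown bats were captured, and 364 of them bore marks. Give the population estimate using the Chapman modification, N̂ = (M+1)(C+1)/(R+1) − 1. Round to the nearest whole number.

N ≈ 4690

N̂ = (1650+1)(1036+1)/(364+1) − 1 = 1651·1037/365 − 1
= 1712087/365 − 1 ≈ 4690.6 − 1 ≈ 4689.6 → 4690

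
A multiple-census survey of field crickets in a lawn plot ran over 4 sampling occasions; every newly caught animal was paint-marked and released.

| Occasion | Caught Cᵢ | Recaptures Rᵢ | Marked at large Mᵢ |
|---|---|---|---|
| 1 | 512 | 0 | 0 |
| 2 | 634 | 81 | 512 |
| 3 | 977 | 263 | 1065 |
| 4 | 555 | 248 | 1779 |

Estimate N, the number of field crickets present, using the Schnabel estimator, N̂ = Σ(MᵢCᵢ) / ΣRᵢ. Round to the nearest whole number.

Σ MᵢCᵢ = 0·512 + 512·634 + 1065·977 + 1779·555 = 0 + 324608 + 1040505 + 987345 = 2352458
Σ Rᵢ = 0 + 81 + 263 + 248 = 592
N̂ = 2352458 / 592 ≈ 3973.7 → 3974

N ≈ 3974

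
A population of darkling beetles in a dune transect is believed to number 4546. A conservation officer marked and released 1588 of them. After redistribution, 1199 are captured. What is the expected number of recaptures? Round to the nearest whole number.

expected recaptures ≈ 419

Expected recaptures E[R] = M·C / N.
E[R] = 1588 × 1199 / 4546 = 1904012 / 4546 ≈ 418.8 → 419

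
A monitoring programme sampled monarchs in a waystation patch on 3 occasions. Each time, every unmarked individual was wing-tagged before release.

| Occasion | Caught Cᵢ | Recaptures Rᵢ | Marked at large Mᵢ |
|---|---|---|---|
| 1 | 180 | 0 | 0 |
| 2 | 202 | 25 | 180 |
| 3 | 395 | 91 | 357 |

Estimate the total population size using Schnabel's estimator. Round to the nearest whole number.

N ≈ 1529

Σ MᵢCᵢ = 0·180 + 180·202 + 357·395 = 0 + 36360 + 141015 = 177375
Σ Rᵢ = 0 + 25 + 91 = 116
N̂ = 177375 / 116 ≈ 1529.1 → 1529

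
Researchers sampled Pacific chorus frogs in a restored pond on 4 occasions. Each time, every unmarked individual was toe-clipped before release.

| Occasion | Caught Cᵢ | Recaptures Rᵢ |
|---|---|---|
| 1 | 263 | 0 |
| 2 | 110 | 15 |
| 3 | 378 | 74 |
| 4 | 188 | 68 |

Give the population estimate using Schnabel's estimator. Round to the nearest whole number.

Marked at large before each occasion: Mᵢ = Σⱼ<ᵢ (Cⱼ − Rⱼ) → M1=0, M2=263, M3=358, M4=662
Σ MᵢCᵢ = 0·263 + 263·110 + 358·378 + 662·188 = 0 + 28930 + 135324 + 124456 = 288710
Σ Rᵢ = 0 + 15 + 74 + 68 = 157
N̂ = 288710 / 157 ≈ 1838.9 → 1839

N ≈ 1839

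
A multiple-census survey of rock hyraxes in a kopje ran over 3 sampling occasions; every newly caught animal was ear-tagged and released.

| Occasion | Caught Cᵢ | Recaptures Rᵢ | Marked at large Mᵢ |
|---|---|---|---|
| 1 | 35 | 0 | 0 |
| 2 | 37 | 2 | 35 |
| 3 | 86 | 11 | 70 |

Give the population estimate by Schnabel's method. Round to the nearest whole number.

N ≈ 563

Σ MᵢCᵢ = 0·35 + 35·37 + 70·86 = 0 + 1295 + 6020 = 7315
Σ Rᵢ = 0 + 2 + 11 = 13
N̂ = 7315 / 13 ≈ 562.7 → 563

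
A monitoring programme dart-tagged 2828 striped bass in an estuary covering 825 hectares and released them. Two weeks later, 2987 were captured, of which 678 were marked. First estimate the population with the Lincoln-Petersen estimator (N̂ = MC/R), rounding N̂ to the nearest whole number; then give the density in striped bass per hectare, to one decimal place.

N̂ = 2828·2987/678 = 8447236/678 ≈ 12459.1 → 12459
Density = N̂ / area = 12459 / 825 ≈ 15.10 → 15.1 per hectare

density ≈ 15.1 striped bass per hectare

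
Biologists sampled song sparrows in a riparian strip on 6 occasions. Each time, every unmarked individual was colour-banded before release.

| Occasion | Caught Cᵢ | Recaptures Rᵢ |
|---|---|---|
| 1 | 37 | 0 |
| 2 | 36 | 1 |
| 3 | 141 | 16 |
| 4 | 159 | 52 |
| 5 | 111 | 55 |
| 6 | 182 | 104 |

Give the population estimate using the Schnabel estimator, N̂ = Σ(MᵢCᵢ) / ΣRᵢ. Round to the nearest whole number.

N ≈ 623

Marked at large before each occasion: Mᵢ = Σⱼ<ᵢ (Cⱼ − Rⱼ) → M1=0, M2=37, M3=72, M4=197, M5=304, M6=360
Σ MᵢCᵢ = 0·37 + 37·36 + 72·141 + 197·159 + 304·111 + 360·182 = 0 + 1332 + 10152 + 31323 + 33744 + 65520 = 142071
Σ Rᵢ = 0 + 1 + 16 + 52 + 55 + 104 = 228
N̂ = 142071 / 228 ≈ 623.1 → 623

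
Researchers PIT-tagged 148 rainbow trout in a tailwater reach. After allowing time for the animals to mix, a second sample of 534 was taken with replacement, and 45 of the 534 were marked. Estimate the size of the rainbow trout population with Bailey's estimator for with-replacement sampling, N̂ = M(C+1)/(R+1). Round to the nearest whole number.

N ≈ 1721

N̂ = 148·(534+1)/(45+1) = 148·535/46 = 79180/46 ≈ 1721.3 → 1721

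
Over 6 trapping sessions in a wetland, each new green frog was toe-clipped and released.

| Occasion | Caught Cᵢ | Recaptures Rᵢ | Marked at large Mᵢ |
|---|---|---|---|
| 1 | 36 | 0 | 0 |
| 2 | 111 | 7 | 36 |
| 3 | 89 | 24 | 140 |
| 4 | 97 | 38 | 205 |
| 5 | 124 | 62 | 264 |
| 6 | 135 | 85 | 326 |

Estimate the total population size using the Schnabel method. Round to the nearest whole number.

Σ MᵢCᵢ = 0·36 + 36·111 + 140·89 + 205·97 + 264·124 + 326·135 = 0 + 3996 + 12460 + 19885 + 32736 + 44010 = 113087
Σ Rᵢ = 0 + 7 + 24 + 38 + 62 + 85 = 216
N̂ = 113087 / 216 ≈ 523.6 → 524

N ≈ 524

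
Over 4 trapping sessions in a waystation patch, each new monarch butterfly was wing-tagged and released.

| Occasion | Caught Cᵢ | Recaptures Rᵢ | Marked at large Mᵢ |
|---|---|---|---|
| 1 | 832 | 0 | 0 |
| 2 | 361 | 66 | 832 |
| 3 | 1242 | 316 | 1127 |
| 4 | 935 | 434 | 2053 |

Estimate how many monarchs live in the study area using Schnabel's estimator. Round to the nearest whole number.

N ≈ 4436

Σ MᵢCᵢ = 0·832 + 832·361 + 1127·1242 + 2053·935 = 0 + 300352 + 1399734 + 1919555 = 3619641
Σ Rᵢ = 0 + 66 + 316 + 434 = 816
N̂ = 3619641 / 816 ≈ 4435.8 → 4436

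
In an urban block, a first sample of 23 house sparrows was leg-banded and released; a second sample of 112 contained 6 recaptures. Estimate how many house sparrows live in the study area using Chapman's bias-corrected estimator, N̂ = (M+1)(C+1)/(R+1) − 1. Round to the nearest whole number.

N ≈ 386

N̂ = (23+1)(112+1)/(6+1) − 1 = 24·113/7 − 1
= 2712/7 − 1 ≈ 387.4 − 1 ≈ 386.4 → 386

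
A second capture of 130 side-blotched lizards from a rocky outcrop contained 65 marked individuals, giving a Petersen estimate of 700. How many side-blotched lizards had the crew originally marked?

From N = M·C/R: M = N·R / C = 700·65 / 130 = 45500 / 130 = 350.

M = 350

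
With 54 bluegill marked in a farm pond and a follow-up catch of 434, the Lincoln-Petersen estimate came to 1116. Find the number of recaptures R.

From N = M·C/R: R = M·C / N = 54·434 / 1116 = 23436 / 1116 = 21.

R = 21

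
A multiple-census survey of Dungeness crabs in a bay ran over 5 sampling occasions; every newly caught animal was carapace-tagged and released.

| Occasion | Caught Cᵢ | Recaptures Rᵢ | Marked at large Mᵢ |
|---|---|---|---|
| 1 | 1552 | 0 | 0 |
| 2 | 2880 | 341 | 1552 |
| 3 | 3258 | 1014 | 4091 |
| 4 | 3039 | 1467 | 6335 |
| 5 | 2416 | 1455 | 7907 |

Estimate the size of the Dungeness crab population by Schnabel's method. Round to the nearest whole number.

N ≈ 13,129

Σ MᵢCᵢ = 0·1552 + 1552·2880 + 4091·3258 + 6335·3039 + 7907·2416 = 0 + 4469760 + 13328478 + 19252065 + 19103312 = 56153615
Σ Rᵢ = 0 + 341 + 1014 + 1467 + 1455 = 4277
N̂ = 56153615 / 4277 ≈ 13129.2 → 13129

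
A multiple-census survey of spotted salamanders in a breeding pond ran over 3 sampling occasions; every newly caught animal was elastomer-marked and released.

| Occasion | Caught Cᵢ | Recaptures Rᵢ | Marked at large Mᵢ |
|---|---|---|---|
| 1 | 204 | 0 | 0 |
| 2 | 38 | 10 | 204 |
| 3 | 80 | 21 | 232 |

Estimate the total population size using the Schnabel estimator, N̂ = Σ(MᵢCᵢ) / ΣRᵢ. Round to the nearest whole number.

Σ MᵢCᵢ = 0·204 + 204·38 + 232·80 = 0 + 7752 + 18560 = 26312
Σ Rᵢ = 0 + 10 + 21 = 31
N̂ = 26312 / 31 ≈ 848.8 → 849

N ≈ 849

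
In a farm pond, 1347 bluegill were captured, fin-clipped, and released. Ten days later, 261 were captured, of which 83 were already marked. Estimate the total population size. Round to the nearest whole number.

If marked individuals mix randomly, R/C ≈ M/N, giving N ≈ M·C/R.
N = (1347 × 261) / 83 = 351567 / 83 ≈ 4235.7 → 4236

N ≈ 4236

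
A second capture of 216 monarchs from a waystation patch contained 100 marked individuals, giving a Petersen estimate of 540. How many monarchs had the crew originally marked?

From N = M·C/R: M = N·R / C = 540·100 / 216 = 54000 / 216 = 250.

M = 250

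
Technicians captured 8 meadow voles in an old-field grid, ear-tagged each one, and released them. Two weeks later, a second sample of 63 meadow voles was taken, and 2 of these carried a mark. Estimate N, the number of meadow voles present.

N = 252

If marked individuals mix randomly, R/C ≈ M/N, giving N ≈ M·C/R.
N = (8 × 63) / 2 = 504 / 2 = 252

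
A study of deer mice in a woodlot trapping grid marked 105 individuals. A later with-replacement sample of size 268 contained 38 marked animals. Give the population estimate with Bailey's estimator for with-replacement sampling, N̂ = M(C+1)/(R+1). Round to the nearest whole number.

N ≈ 724

N̂ = 105·(268+1)/(38+1) = 105·269/39 = 28245/39 ≈ 724.2 → 724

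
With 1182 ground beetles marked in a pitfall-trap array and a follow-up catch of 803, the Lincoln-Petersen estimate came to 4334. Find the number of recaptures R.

R = 219

From N = M·C/R: R = M·C / N = 1182·803 / 4334 = 949146 / 4334 = 219.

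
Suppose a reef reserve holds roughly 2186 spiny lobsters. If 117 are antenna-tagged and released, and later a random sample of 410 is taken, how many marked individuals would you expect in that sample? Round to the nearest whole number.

expected recaptures ≈ 22

Expected recaptures E[R] = M·C / N.
E[R] = 117 × 410 / 2186 = 47970 / 2186 ≈ 21.9 → 22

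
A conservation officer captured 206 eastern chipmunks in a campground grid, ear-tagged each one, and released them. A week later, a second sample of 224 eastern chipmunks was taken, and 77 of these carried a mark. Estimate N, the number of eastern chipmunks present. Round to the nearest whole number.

N ≈ 599

If marked individuals mix randomly, R/C ≈ M/N, giving N ≈ M·C/R.
N = (206 × 224) / 77 = 46144 / 77 ≈ 599.3 → 599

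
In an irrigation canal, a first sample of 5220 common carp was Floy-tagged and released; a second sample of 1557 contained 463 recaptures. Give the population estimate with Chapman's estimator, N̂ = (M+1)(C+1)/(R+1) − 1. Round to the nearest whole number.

N̂ = (5220+1)(1557+1)/(463+1) − 1 = 5221·1558/464 − 1
= 8134318/464 − 1 ≈ 17530.9 − 1 ≈ 17529.9 → 17530

N ≈ 17,530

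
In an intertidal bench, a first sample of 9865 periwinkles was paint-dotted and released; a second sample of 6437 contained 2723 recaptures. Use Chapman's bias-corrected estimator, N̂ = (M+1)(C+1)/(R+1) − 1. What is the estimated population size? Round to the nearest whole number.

N̂ = (9865+1)(6437+1)/(2723+1) − 1 = 9866·6438/2724 − 1
= 63517308/2724 − 1 ≈ 23317.7 − 1 ≈ 23316.7 → 23317

N ≈ 23,317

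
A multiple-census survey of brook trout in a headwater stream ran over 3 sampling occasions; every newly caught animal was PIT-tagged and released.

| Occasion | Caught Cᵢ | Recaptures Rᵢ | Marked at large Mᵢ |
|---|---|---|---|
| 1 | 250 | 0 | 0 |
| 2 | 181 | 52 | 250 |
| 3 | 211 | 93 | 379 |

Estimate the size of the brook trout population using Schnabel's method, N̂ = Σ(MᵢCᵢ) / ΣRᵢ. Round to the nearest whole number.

Σ MᵢCᵢ = 0·250 + 250·181 + 379·211 = 0 + 45250 + 79969 = 125219
Σ Rᵢ = 0 + 52 + 93 = 145
N̂ = 125219 / 145 ≈ 863.6 → 864

N ≈ 864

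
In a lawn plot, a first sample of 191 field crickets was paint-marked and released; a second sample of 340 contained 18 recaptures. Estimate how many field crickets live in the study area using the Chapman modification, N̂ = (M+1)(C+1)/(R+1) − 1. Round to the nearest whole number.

N̂ = (191+1)(340+1)/(18+1) − 1 = 192·341/19 − 1
= 65472/19 − 1 ≈ 3445.9 − 1 ≈ 3444.9 → 3445

N ≈ 3445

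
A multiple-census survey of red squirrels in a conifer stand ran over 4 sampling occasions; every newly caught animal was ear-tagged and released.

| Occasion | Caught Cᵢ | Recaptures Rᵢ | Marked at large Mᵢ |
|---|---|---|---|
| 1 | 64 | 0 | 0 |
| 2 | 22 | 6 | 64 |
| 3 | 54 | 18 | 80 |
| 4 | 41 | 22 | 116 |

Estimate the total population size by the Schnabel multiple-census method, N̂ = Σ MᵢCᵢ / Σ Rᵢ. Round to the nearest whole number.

Σ MᵢCᵢ = 0·64 + 64·22 + 80·54 + 116·41 = 0 + 1408 + 4320 + 4756 = 10484
Σ Rᵢ = 0 + 6 + 18 + 22 = 46
N̂ = 10484 / 46 ≈ 227.9 → 228

N ≈ 228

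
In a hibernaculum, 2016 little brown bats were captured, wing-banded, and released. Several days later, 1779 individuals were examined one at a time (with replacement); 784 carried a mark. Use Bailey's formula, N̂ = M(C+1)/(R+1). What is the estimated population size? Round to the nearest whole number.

N̂ = 2016·(1779+1)/(784+1) = 2016·1780/785 = 3588480/785 ≈ 4571.3 → 4571

N ≈ 4571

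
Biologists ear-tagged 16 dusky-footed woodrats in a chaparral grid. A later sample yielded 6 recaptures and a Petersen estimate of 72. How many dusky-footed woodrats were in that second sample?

C = 27

From N = M·C/R: C = N·R / M = 72·6 / 16 = 432 / 16 = 27.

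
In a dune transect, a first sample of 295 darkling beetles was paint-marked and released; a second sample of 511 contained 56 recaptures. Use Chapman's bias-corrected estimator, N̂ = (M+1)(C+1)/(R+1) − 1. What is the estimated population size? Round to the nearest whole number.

N ≈ 2658

N̂ = (295+1)(511+1)/(56+1) − 1 = 296·512/57 − 1
= 151552/57 − 1 ≈ 2658.8 − 1 ≈ 2657.8 → 2658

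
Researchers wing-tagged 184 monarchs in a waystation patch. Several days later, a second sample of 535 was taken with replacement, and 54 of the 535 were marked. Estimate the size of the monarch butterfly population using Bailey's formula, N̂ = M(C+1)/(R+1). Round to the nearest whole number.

N̂ = 184·(535+1)/(54+1) = 184·536/55 = 98624/55 ≈ 1793.2 → 1793

N ≈ 1793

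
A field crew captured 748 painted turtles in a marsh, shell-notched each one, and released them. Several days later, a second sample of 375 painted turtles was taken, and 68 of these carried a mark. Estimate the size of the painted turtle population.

N = 4125

N = (748 × 375) / 68 = 280500 / 68 = 4125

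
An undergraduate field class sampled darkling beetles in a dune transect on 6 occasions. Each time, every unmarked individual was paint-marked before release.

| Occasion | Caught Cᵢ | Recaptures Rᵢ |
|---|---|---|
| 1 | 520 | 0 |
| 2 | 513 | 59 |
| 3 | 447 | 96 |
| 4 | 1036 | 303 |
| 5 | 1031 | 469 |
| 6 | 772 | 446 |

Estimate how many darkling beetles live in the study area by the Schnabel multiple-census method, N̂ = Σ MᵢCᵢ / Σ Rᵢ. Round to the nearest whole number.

N ≈ 4530

Marked at large before each occasion: Mᵢ = Σⱼ<ᵢ (Cⱼ − Rⱼ) → M1=0, M2=520, M3=974, M4=1325, M5=2058, M6=2620
Σ MᵢCᵢ = 0·520 + 520·513 + 974·447 + 1325·1036 + 2058·1031 + 2620·772 = 0 + 266760 + 435378 + 1372700 + 2121798 + 2022640 = 6219276
Σ Rᵢ = 0 + 59 + 96 + 303 + 469 + 446 = 1373
N̂ = 6219276 / 1373 ≈ 4529.7 → 4530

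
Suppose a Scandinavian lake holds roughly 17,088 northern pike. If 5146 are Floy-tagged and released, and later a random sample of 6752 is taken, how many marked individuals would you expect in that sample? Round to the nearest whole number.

Expected recaptures E[R] = M·C / N.
E[R] = 5146 × 6752 / 17088 = 34745792 / 17088 ≈ 2033.3 → 2033

expected recaptures ≈ 2033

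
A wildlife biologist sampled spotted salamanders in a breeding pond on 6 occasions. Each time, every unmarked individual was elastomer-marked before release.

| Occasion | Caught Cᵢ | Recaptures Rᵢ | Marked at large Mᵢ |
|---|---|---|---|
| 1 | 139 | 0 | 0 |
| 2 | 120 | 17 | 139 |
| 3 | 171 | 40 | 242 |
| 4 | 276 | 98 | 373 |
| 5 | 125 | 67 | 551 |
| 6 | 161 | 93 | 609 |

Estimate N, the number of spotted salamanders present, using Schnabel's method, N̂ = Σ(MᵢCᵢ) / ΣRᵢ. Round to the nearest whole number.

N ≈ 1041

Σ MᵢCᵢ = 0·139 + 139·120 + 242·171 + 373·276 + 551·125 + 609·161 = 0 + 16680 + 41382 + 102948 + 68875 + 98049 = 327934
Σ Rᵢ = 0 + 17 + 40 + 98 + 67 + 93 = 315
N̂ = 327934 / 315 ≈ 1041.1 → 1041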